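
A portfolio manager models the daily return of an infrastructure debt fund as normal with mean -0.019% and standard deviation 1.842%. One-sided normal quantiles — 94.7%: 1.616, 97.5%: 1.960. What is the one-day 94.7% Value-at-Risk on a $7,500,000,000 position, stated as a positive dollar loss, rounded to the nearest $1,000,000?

VaR = −μ + z·σ = −(-0.019%) + 1.616 × 1.842% = 2.996%.
On $7,500,000,000: 0.02996 × $7,500,000,000 = $224,700,000.

$225,000,000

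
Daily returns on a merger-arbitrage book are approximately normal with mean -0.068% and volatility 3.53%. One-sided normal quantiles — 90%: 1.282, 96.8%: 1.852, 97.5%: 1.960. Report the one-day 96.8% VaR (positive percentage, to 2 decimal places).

6.61%

VaR = −μ + z·σ = −(-0.068%) + 1.852 × 3.53% = 6.606%.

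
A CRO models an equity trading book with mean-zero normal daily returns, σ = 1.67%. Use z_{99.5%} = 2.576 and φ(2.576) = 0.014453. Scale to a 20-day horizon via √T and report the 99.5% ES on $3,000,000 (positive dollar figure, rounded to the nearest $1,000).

σ_{20d} = 1.67% × √20 = 7.468%.
ES multiplier = φ(z)/(1−α) = 0.014453/0.005 = 2.891.
ES = 7.468% × 2.891 = 21.590%; on $3,000,000: $647,700.

$648,000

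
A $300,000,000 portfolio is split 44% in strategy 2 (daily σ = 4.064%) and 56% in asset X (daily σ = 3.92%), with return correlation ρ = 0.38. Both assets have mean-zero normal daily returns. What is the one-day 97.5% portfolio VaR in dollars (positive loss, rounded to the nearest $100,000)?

σ_p² = 0.44²·4.064² + 0.56²·3.92² + 2·0.38·0.44·0.56·4.064·3.92 = 10.9997 (%²).
σ_p = √10.9997 = 3.317%.
At 97.5%, z = 1.960.
VaR = 1.960 × 3.317% = 6.501%; on $300,000,000 that is $19,503,000.

$19,500,000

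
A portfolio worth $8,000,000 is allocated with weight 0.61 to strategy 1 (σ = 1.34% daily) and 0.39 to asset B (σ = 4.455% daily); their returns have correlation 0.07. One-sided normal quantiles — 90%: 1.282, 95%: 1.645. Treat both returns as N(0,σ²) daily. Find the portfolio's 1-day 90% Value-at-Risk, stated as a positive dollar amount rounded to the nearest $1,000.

σ_p² = 0.61²·1.34² + 0.39²·4.455² + 2·0.07·0.61·0.39·1.34·4.455 = 3.8857 (%²).
σ_p = √3.8857 = 1.971%.
VaR = 1.282 × 1.971% = 2.527%; on $8,000,000 that is $202,160.

$202,000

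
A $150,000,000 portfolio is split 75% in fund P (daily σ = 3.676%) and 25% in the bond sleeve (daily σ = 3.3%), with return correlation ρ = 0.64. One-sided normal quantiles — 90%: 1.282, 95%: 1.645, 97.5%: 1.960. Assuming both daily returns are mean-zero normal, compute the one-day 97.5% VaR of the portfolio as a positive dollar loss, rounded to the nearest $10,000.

$9,840,000

σ_p² = 0.75²·3.676² + 0.25²·3.3² + 2·0.64·0.75·0.25·3.676·3.3 = 11.1931 (%²).
σ_p = √11.1931 = 3.346%.
VaR = 1.960 × 3.346% = 6.558%; on $150,000,000 that is $9,837,000.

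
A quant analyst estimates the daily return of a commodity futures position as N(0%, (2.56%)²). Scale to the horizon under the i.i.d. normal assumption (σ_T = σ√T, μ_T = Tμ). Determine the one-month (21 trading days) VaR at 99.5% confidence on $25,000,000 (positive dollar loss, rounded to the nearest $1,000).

At 99.5%, z = 2.576.
σ_{21d} = 2.56% × √21 = 11.731%.
VaR = 2.576 × 11.731% = 30.219%.
On $25,000,000: 0.30219 × $25,000,000 = $7,554,750.

$7,555,000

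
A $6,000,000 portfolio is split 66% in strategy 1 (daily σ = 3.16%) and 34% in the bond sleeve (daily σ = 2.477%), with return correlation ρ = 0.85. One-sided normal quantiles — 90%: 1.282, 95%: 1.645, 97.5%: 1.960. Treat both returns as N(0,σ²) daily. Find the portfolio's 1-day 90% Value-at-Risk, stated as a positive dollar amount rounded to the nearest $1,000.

$218,000

σ_p² = 0.66²·3.16² + 0.34²·2.477² + 2·0.85·0.66·0.34·3.16·2.477 = 8.0450 (%²).
σ_p = √8.0450 = 2.836%.
VaR = 1.282 × 2.836% = 3.636%; on $6,000,000 that is $218,160.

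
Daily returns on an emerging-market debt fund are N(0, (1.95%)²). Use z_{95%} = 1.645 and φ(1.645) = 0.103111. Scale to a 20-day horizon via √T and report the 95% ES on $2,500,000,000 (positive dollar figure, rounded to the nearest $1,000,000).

σ_{20d} = 1.95% × √20 = 8.721%.
ES multiplier = φ(z)/(1−α) = 0.103111/0.05 = 2.062.
ES = 8.721% × 2.062 = 17.983%; on $2,500,000,000: $449,575,000.

$450,000,000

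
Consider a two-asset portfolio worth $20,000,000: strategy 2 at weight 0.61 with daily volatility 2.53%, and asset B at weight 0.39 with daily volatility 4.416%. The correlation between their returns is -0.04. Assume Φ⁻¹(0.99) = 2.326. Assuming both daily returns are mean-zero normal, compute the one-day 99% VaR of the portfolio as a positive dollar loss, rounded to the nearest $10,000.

$1,050,000

σ_p² = 0.61²·2.53² + 0.39²·4.416² + 2·-0.04·0.61·0.39·2.53·4.416 = 5.1353 (%²).
σ_p = √5.1353 = 2.266%.
VaR = 2.326 × 2.266% = 5.271%; on $20,000,000 that is $1,054,200.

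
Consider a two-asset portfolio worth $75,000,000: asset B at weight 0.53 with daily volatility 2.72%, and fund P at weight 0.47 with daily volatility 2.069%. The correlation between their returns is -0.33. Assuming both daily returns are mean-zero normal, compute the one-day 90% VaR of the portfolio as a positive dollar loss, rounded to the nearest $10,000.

$1,390,000

σ_p² = 0.53²·2.72² + 0.47²·2.069² + 2·-0.33·0.53·0.47·2.72·2.069 = 2.0986 (%²).
σ_p = √2.0986 = 1.449%.
At 90%, z = 1.282.
VaR = 1.282 × 1.449% = 1.858%; on $75,000,000 that is $1,393,500.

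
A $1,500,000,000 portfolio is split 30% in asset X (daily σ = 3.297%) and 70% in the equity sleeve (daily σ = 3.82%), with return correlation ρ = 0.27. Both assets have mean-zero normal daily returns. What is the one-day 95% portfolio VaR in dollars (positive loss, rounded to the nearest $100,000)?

$76,300,000

σ_p² = 0.3²·3.297² + 0.7²·3.82² + 2·0.27·0.3·0.7·3.297·3.82 = 9.5568 (%²).
σ_p = √9.5568 = 3.091%.
At 95%, z = 1.645.
VaR = 1.645 × 3.091% = 5.085%; on $1,500,000,000 that is $76,275,000.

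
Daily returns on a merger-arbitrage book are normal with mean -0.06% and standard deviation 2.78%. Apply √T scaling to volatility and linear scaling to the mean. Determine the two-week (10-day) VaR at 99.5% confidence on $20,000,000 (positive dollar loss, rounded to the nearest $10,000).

$4,650,000

At 99.5%, z = 2.576.
σ_{10d} = 2.78% × √10 = 8.791%; μ_{10d} = 10 × -0.06% = -0.600%.
VaR = −(-0.600%) + 2.576 × 8.791% = 23.246%.
On $20,000,000: 0.23246 × $20,000,000 = $4,649,200.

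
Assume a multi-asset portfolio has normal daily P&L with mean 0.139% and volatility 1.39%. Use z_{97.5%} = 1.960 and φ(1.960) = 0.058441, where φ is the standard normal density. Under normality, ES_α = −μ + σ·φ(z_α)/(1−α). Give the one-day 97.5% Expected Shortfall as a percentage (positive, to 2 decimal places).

3.11%

Tail multiplier: φ(z)/(1−α) = 0.058441 / 0.025 = 2.338.
ES = −(0.139%) + 1.39% × 2.338 = 3.111%.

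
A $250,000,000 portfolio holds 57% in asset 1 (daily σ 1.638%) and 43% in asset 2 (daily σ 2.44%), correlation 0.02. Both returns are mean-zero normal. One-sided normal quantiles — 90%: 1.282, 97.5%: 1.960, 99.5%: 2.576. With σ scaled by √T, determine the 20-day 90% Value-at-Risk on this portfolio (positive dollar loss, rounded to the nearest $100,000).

σ_p = √(0.57²·1.638² + 0.43²·2.44² + 2·0.02·0.57·0.43·1.638·2.44) = 1.418%.
σ_{20d} = 1.418% × √20 = 6.341%.
VaR = 1.282 × 6.341% = 8.129%; on $250,000,000 that is $20,322,500.

$20,300,000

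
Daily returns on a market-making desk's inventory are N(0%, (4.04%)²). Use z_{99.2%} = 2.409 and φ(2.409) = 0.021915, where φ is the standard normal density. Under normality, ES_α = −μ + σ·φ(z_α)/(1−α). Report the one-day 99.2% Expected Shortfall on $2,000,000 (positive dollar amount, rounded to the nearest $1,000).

Tail multiplier: φ(z)/(1−α) = 0.021915 / 0.008 = 2.739.
ES = 4.04% × 2.739 = 11.066%.
On $2,000,000: 0.11066 × $2,000,000 = $221,320.

$221,000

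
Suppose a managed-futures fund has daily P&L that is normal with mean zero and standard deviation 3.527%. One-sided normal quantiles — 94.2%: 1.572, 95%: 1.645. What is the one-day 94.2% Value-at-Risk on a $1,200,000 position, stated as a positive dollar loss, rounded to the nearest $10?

$66,530

VaR = z·σ = 1.572 × 3.527% = 5.544%.
On $1,200,000: 0.05544 × $1,200,000 = $66,528.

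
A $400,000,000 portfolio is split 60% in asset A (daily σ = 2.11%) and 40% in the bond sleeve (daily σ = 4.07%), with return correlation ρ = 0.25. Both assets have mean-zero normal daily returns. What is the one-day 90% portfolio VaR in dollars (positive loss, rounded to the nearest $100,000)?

σ_p² = 0.6²·2.11² + 0.4²·4.07² + 2·0.25·0.6·0.4·2.11·4.07 = 5.2837 (%²).
σ_p = √5.2837 = 2.299%.
At 90%, z = 1.282.
VaR = 1.282 × 2.299% = 2.947%; on $400,000,000 that is $11,788,000.

$11,800,000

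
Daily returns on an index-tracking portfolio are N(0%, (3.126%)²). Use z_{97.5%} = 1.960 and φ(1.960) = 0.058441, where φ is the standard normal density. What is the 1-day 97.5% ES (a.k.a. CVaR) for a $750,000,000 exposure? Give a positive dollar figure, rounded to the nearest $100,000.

$54,800,000

Tail multiplier: φ(z)/(1−α) = 0.058441 / 0.025 = 2.338.
ES = 3.126% × 2.338 = 7.309%.
On $750,000,000: 0.07309 × $750,000,000 = $54,817,500.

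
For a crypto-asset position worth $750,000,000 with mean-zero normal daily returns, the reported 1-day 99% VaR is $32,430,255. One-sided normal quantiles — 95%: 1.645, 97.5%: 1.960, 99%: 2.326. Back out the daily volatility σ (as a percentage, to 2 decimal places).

1.86%

VaR as a fraction: $32,430,255 / $750,000,000 = 4.324%.
σ = VaR / z = 4.324% / 2.326 = 1.859%.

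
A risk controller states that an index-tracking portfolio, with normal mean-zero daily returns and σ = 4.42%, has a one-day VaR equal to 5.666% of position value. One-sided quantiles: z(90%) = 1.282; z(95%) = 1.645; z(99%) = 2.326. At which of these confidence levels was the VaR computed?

90%

Implied z = VaR/σ = 5.666 / 4.42 = 1.282.
This matches z(90%) = 1.282.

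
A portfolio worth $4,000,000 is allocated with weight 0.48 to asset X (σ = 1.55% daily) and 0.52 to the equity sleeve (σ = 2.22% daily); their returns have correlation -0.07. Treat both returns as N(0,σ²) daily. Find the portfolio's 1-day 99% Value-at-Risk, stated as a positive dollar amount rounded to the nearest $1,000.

σ_p² = 0.48²·1.55² + 0.52²·2.22² + 2·-0.07·0.48·0.52·1.55·2.22 = 1.7659 (%²).
σ_p = √1.7659 = 1.329%.
At 99%, z = 2.326.
VaR = 2.326 × 1.329% = 3.091%; on $4,000,000 that is $123,640.

$124,000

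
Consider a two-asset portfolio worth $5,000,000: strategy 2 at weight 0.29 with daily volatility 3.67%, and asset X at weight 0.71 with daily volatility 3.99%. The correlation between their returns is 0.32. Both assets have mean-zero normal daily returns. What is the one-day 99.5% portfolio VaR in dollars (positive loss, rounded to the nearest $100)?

σ_p² = 0.29²·3.67² + 0.71²·3.99² + 2·0.32·0.29·0.71·3.67·3.99 = 11.0877 (%²).
σ_p = √11.0877 = 3.330%.
At 99.5%, z = 2.576.
VaR = 2.576 × 3.330% = 8.578%; on $5,000,000 that is $428,900.

$428,900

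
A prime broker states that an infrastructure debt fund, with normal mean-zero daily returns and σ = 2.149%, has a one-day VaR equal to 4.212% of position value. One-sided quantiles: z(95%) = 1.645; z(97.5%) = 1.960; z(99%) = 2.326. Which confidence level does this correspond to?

97.5%

Implied z = VaR/σ = 4.212 / 2.149 = 1.960.
This matches z(97.5%) = 1.960.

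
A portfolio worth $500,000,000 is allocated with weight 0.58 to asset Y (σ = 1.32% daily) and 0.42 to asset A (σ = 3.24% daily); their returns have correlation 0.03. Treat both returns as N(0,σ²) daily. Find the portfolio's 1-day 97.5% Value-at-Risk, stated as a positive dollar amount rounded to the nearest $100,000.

$15,500,000

σ_p² = 0.58²·1.32² + 0.42²·3.24² + 2·0.03·0.58·0.42·1.32·3.24 = 2.5004 (%²).
σ_p = √2.5004 = 1.581%.
At 97.5%, z = 1.960.
VaR = 1.960 × 1.581% = 3.099%; on $500,000,000 that is $15,495,000.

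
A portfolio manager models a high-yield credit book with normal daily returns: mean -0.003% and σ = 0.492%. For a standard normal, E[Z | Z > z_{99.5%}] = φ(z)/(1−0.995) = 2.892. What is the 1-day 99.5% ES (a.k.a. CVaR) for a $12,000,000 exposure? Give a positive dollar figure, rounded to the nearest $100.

$171,100

ES = −(-0.003%) + 0.492% × 2.892 = 1.426%.
On $12,000,000: 0.01426 × $12,000,000 = $171,120.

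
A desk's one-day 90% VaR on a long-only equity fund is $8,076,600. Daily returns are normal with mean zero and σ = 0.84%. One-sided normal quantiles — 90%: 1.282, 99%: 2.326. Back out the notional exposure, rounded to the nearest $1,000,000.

VaR as a fraction of value: z·σ = 1.282 × 0.84% = 1.07688%.
Position = $8,076,600 / 0.0107688 = $750,000,000.

$750,000,000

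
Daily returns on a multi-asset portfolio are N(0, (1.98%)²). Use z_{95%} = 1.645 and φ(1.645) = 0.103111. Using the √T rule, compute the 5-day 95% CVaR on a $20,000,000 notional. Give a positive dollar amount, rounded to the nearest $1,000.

σ_{5d} = 1.98% × √5 = 4.427%.
ES multiplier = φ(z)/(1−α) = 0.103111/0.05 = 2.062.
ES = 4.427% × 2.062 = 9.128%; on $20,000,000: $1,825,600.

$1,826,000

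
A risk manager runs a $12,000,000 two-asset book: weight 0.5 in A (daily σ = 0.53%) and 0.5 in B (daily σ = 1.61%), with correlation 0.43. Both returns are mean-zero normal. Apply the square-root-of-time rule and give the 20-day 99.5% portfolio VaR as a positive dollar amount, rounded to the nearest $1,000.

σ_p = √(0.5²·0.53² + 0.5²·1.61² + 2·0.43·0.5·0.5·0.53·1.61) = 0.950%.
σ_{20d} = 0.950% × √20 = 4.249%.
z(99.5%) = 2.576.
VaR = 2.576 × 4.249% = 10.945%; on $12,000,000 that is $1,313,400.

$1,313,000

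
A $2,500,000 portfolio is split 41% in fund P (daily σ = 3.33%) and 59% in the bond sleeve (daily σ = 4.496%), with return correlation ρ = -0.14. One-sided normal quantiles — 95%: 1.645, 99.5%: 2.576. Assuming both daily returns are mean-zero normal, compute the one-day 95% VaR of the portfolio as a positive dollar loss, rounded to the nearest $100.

$115,500

σ_p² = 0.41²·3.33² + 0.59²·4.496² + 2·-0.14·0.41·0.59·3.33·4.496 = 7.8865 (%²).
σ_p = √7.8865 = 2.808%.
VaR = 1.645 × 2.808% = 4.619%; on $2,500,000 that is $115,475.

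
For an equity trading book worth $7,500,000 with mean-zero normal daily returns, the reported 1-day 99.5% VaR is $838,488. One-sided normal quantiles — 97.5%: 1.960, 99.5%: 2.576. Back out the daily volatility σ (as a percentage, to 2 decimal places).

4.34%

VaR as a fraction: $838,488 / $7,500,000 = 11.180%.
σ = VaR / z = 11.180% / 2.576 = 4.340%.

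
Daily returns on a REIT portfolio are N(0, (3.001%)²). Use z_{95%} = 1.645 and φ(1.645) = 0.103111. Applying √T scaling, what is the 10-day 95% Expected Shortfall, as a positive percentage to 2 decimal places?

σ_{10d} = 3.001% × √10 = 9.490%.
ES multiplier = φ(z)/(1−α) = 0.103111/0.05 = 2.062.
ES = 9.490% × 2.062 = 19.568%.

19.57%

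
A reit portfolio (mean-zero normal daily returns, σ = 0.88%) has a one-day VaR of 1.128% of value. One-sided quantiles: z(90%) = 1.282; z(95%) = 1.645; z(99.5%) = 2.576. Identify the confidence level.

90%

Implied z = VaR/σ = 1.128 / 0.88 = 1.282.
This matches z(90%) = 1.282.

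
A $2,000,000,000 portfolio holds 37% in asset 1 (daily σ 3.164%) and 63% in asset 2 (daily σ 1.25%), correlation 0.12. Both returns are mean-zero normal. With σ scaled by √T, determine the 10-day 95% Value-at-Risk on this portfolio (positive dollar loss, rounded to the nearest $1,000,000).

$155,000,000

σ_p = √(0.37²·3.164² + 0.63²·1.25² + 2·0.12·0.37·0.63·3.164·1.25) = 1.487%.
σ_{10d} = 1.487% × √10 = 4.702%.
z(95%) = 1.645.
VaR = 1.645 × 4.702% = 7.735%; on $2,000,000,000 that is $154,700,000.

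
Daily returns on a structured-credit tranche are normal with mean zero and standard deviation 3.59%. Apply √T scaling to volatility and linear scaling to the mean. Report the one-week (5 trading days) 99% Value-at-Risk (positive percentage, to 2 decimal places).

18.67%

At 99%, z = 2.326.
σ_{5d} = 3.59% × √5 = 8.027%.
VaR = 2.326 × 8.027% = 18.671%.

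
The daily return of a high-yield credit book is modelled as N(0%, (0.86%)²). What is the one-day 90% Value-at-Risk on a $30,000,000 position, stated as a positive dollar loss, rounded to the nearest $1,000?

$331,000

At 90% one-sided, z = 1.282.
VaR = z·σ = 1.282 × 0.86% = 1.103%.
On $30,000,000: 0.01103 × $30,000,000 = $330,900.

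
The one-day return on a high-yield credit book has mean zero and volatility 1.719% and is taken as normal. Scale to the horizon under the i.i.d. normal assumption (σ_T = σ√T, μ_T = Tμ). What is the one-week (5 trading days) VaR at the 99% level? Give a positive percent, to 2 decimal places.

8.94%

At 99%, z = 2.326.
σ_{5d} = 1.719% × √5 = 3.844%.
VaR = 2.326 × 3.844% = 8.941%.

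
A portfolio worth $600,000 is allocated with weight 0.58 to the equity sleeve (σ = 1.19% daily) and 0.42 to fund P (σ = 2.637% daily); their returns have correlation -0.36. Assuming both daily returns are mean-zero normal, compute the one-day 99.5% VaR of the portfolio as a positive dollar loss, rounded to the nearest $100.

σ_p² = 0.58²·1.19² + 0.42²·2.637² + 2·-0.36·0.58·0.42·1.19·2.637 = 1.1526 (%²).
σ_p = √1.1526 = 1.074%.
At 99.5%, z = 2.576.
VaR = 2.576 × 1.074% = 2.767%; on $600,000 that is $16,602.

$16,600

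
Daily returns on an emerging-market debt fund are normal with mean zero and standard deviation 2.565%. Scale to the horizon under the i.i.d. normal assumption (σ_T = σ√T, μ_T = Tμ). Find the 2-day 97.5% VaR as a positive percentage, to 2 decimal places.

At 97.5%, z = 1.960.
σ_{2d} = 2.565% × √2 = 3.627%.
VaR = 1.960 × 3.627% = 7.109%.

7.11%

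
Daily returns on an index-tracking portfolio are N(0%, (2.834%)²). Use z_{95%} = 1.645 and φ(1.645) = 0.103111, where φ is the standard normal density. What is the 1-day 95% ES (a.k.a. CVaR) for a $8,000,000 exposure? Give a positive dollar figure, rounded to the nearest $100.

$467,500

Tail multiplier: φ(z)/(1−α) = 0.103111 / 0.05 = 2.062.
ES = 2.834% × 2.062 = 5.844%.
On $8,000,000: 0.05844 × $8,000,000 = $467,520.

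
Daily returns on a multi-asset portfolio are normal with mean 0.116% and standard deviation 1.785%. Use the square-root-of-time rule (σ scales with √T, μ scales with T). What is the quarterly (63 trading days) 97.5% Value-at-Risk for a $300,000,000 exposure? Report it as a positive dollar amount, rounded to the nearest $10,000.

At 97.5%, z = 1.960.
σ_{63d} = 1.785% × √63 = 14.168%; μ_{63d} = 63 × 0.116% = 7.308%.
VaR = −(7.308%) + 1.960 × 14.168% = 20.461%.
On $300,000,000: 0.20461 × $300,000,000 = $61,383,000.

$61,380,000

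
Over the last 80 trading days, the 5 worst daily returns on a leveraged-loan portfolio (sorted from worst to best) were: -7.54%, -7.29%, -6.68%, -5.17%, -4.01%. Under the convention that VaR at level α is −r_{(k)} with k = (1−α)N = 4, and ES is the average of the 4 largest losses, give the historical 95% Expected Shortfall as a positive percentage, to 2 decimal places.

The 4 worst returns sum to -26.68%.
ES = −(-26.68%) / 4 = 6.67%.

6.67%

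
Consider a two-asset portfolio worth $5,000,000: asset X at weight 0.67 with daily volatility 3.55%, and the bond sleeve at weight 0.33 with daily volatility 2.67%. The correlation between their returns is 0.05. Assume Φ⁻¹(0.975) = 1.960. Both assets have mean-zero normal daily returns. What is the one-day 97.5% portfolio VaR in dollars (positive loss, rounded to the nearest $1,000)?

σ_p² = 0.67²·3.55² + 0.33²·2.67² + 2·0.05·0.67·0.33·3.55·2.67 = 6.6432 (%²).
σ_p = √6.6432 = 2.577%.
VaR = 1.960 × 2.577% = 5.051%; on $5,000,000 that is $252,550.

$253,000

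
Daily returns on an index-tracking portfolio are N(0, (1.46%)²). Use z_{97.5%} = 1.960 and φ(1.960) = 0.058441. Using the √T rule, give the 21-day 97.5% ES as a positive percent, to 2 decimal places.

σ_{21d} = 1.46% × √21 = 6.691%.
ES multiplier = φ(z)/(1−α) = 0.058441/0.025 = 2.338.
ES = 6.691% × 2.338 = 15.644%.

15.64%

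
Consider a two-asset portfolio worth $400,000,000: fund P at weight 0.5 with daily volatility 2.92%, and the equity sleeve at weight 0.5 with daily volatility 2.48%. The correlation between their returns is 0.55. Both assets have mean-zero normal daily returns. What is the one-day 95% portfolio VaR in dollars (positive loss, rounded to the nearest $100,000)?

σ_p² = 0.5²·2.92² + 0.5²·2.48² + 2·0.55·0.5·0.5·2.92·2.48 = 5.6606 (%²).
σ_p = √5.6606 = 2.379%.
At 95%, z = 1.645.
VaR = 1.645 × 2.379% = 3.913%; on $400,000,000 that is $15,652,000.

$15,700,000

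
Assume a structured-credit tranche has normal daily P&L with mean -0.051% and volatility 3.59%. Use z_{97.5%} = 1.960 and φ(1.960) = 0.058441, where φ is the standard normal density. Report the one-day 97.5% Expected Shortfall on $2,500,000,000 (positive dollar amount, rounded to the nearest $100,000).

$211,100,000

Tail multiplier: φ(z)/(1−α) = 0.058441 / 0.025 = 2.338.
ES = −(-0.051%) + 3.59% × 2.338 = 8.444%.
On $2,500,000,000: 0.08444 × $2,500,000,000 = $211,100,000.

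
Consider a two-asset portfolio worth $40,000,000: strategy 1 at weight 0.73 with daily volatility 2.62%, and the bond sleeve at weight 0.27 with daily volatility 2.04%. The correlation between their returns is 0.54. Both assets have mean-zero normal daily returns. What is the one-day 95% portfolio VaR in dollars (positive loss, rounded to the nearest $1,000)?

σ_p² = 0.73²·2.62² + 0.27²·2.04² + 2·0.54·0.73·0.27·2.62·2.04 = 5.0992 (%²).
σ_p = √5.0992 = 2.258%.
At 95%, z = 1.645.
VaR = 1.645 × 2.258% = 3.714%; on $40,000,000 that is $1,485,600.

$1,486,000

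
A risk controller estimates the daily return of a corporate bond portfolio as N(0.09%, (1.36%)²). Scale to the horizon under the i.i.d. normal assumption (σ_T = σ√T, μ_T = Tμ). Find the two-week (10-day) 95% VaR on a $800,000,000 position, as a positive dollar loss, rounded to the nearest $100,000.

$49,400,000

At 95%, z = 1.645.
σ_{10d} = 1.36% × √10 = 4.301%; μ_{10d} = 10 × 0.09% = 0.900%.
VaR = −(0.900%) + 1.645 × 4.301% = 6.175%.
On $800,000,000: 0.06175 × $800,000,000 = $49,400,000.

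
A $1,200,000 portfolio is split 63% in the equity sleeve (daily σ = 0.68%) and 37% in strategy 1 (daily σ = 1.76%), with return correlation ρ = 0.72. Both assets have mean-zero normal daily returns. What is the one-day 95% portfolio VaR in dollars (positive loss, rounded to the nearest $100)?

σ_p² = 0.63²·0.68² + 0.37²·1.76² + 2·0.72·0.63·0.37·0.68·1.76 = 1.0093 (%²).
σ_p = √1.0093 = 1.005%.
At 95%, z = 1.645.
VaR = 1.645 × 1.005% = 1.653%; on $1,200,000 that is $19,836.

$19,800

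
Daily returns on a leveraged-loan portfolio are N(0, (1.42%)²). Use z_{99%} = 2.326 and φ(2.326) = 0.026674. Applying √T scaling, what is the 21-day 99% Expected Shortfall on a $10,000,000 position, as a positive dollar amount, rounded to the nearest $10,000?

$1,740,000

σ_{21d} = 1.42% × √21 = 6.507%.
ES multiplier = φ(z)/(1−α) = 0.026674/0.01 = 2.667.
ES = 6.507% × 2.667 = 17.354%; on $10,000,000: $1,735,400.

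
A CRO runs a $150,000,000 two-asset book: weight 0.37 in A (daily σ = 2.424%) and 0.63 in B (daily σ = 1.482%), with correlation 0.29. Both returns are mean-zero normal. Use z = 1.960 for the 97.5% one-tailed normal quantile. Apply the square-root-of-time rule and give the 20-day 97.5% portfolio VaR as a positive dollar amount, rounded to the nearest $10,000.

σ_p = √(0.37²·2.424² + 0.63²·1.482² + 2·0.29·0.37·0.63·2.424·1.482) = 1.470%.
σ_{20d} = 1.470% × √20 = 6.574%.
VaR = 1.960 × 6.574% = 12.885%; on $150,000,000 that is $19,327,500.

$19,330,000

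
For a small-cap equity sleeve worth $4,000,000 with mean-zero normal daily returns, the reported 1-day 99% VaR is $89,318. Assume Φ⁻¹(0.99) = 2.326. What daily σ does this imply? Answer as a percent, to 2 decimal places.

VaR as a fraction: $89,318 / $4,000,000 = 2.233%.
σ = VaR / z = 2.233% / 2.326 = 0.960%.

0.96%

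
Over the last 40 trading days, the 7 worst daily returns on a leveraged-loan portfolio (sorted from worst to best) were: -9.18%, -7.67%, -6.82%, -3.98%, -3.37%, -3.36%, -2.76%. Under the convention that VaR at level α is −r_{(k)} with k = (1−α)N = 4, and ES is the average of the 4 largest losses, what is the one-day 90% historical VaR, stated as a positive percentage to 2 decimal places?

k = 4; the 4th lowest return is -3.98%, so VaR = 3.98%.

3.98%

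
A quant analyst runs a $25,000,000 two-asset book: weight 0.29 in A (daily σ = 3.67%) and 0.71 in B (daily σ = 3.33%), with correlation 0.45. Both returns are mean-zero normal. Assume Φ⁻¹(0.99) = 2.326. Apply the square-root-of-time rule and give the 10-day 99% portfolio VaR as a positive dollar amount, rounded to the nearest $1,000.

σ_p = √(0.29²·3.67² + 0.71²·3.33² + 2·0.45·0.29·0.71·3.67·3.33) = 2.998%.
σ_{10d} = 2.998% × √10 = 9.481%.
VaR = 2.326 × 9.481% = 22.053%; on $25,000,000 that is $5,513,250.

$5,513,000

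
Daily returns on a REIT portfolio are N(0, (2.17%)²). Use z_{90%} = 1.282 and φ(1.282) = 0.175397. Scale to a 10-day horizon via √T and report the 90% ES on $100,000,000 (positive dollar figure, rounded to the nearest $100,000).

σ_{10d} = 2.17% × √10 = 6.862%.
ES multiplier = φ(z)/(1−α) = 0.175397/0.1 = 1.754.
ES = 6.862% × 1.754 = 12.036%; on $100,000,000: $12,036,000.

$12,000,000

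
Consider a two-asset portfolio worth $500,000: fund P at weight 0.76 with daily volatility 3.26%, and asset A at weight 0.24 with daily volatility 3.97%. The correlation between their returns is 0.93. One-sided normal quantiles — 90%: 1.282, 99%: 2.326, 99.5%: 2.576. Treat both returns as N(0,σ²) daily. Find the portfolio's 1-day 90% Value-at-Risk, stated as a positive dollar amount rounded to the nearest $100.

$21,700

σ_p² = 0.76²·3.26² + 0.24²·3.97² + 2·0.93·0.76·0.24·3.26·3.97 = 11.4372 (%²).
σ_p = √11.4372 = 3.382%.
VaR = 1.282 × 3.382% = 4.336%; on $500,000 that is $21,680.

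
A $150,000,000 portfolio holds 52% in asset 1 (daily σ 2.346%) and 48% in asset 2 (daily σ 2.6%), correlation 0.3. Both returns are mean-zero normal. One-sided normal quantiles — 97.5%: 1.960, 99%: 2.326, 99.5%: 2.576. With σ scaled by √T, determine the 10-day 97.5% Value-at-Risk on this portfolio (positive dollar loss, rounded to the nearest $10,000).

$18,500,000

σ_p = √(0.52²·2.346² + 0.48²·2.6² + 2·0.3·0.52·0.48·2.346·2.6) = 1.990%.
σ_{10d} = 1.990% × √10 = 6.293%.
VaR = 1.960 × 6.293% = 12.334%; on $150,000,000 that is $18,501,000.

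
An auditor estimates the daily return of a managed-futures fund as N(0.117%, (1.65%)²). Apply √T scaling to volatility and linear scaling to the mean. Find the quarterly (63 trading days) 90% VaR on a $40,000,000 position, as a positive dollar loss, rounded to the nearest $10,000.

$3,770,000

At 90%, z = 1.282.
σ_{63d} = 1.65% × √63 = 13.096%; μ_{63d} = 63 × 0.117% = 7.371%.
VaR = −(7.371%) + 1.282 × 13.096% = 9.418%.
On $40,000,000: 0.09418 × $40,000,000 = $3,767,200.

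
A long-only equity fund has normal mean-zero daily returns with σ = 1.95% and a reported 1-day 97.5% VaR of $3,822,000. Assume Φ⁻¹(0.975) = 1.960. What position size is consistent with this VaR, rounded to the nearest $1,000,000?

VaR as a fraction of value: z·σ = 1.960 × 1.95% = 3.822%.
Position = $3,822,000 / 0.03822 = $100,000,000.

$100,000,000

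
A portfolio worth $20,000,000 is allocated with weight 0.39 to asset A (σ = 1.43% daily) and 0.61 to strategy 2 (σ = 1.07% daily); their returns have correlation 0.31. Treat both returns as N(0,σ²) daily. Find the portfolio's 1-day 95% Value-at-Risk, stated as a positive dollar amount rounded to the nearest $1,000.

σ_p² = 0.39²·1.43² + 0.61²·1.07² + 2·0.31·0.39·0.61·1.43·1.07 = 0.9627 (%²).
σ_p = √0.9627 = 0.981%.
At 95%, z = 1.645.
VaR = 1.645 × 0.981% = 1.614%; on $20,000,000 that is $322,800.

$323,000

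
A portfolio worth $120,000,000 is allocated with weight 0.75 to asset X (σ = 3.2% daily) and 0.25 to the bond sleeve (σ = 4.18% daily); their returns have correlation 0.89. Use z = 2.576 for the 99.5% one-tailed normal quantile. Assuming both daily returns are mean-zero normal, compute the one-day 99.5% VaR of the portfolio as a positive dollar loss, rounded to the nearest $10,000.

$10,400,000

σ_p² = 0.75²·3.2² + 0.25²·4.18² + 2·0.89·0.75·0.25·3.2·4.18 = 11.3163 (%²).
σ_p = √11.3163 = 3.364%.
VaR = 2.576 × 3.364% = 8.666%; on $120,000,000 that is $10,399,200.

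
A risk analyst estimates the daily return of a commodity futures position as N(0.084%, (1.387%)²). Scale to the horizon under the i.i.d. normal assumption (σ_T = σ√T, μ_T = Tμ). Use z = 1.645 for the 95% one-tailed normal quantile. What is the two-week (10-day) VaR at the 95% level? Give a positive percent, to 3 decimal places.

σ_{10d} = 1.387% × √10 = 4.386%; μ_{10d} = 10 × 0.084% = 0.840%.
VaR = −(0.840%) + 1.645 × 4.386% = 6.375%.

6.375%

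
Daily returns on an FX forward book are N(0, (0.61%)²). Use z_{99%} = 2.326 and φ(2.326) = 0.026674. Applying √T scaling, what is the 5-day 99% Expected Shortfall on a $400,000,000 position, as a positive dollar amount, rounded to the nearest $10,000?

σ_{5d} = 0.61% × √5 = 1.364%.
ES multiplier = φ(z)/(1−α) = 0.026674/0.01 = 2.667.
ES = 1.364% × 2.667 = 3.638%; on $400,000,000: $14,552,000.

$14,550,000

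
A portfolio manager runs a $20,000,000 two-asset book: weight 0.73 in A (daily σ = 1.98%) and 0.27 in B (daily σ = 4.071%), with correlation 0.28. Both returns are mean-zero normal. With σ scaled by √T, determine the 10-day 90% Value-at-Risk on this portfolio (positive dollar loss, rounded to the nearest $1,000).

σ_p = √(0.73²·1.98² + 0.27²·4.071² + 2·0.28·0.73·0.27·1.98·4.071) = 2.046%.
σ_{10d} = 2.046% × √10 = 6.470%.
z(90%) = 1.282.
VaR = 1.282 × 6.470% = 8.295%; on $20,000,000 that is $1,659,000.

$1,659,000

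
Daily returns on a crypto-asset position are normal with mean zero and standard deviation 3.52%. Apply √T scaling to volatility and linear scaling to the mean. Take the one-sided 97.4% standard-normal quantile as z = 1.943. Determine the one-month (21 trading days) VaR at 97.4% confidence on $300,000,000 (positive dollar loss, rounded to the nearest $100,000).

$94,000,000

σ_{21d} = 3.52% × √21 = 16.131%.
VaR = 1.943 × 16.131% = 31.343%.
On $300,000,000: 0.31343 × $300,000,000 = $94,029,000.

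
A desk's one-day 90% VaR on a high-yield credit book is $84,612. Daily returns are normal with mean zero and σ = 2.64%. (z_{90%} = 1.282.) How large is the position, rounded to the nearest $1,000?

$2,500,000

VaR as a fraction of value: z·σ = 1.282 × 2.64% = 3.38448%.
Position = $84,612 / 0.0338448 = $2,500,000.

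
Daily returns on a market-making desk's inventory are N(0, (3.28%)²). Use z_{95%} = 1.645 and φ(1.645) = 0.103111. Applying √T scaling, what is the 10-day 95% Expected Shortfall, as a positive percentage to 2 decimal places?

σ_{10d} = 3.28% × √10 = 10.372%.
ES multiplier = φ(z)/(1−α) = 0.103111/0.05 = 2.062.
ES = 10.372% × 2.062 = 21.387%.

21.39%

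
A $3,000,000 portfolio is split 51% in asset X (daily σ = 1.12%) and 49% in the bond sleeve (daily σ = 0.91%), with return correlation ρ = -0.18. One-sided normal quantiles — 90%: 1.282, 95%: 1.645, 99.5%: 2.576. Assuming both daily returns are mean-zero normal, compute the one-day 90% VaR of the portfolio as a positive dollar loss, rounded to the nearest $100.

$25,300

σ_p² = 0.51²·1.12² + 0.49²·0.91² + 2·-0.18·0.51·0.49·1.12·0.91 = 0.4334 (%²).
σ_p = √0.4334 = 0.658%.
VaR = 1.282 × 0.658% = 0.844%; on $3,000,000 that is $25,320.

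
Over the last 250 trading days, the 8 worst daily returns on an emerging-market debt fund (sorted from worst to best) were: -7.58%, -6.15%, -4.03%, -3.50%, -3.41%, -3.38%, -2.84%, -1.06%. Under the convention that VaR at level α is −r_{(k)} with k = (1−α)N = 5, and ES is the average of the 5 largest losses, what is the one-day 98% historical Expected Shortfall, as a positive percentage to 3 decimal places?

4.934%

The 5 worst returns sum to -24.67%.
ES = −(-24.67%) / 5 = 4.934%.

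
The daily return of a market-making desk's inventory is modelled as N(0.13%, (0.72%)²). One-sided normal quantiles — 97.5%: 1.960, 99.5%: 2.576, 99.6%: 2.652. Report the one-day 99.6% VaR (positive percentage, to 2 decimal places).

1.78%

VaR = −μ + z·σ = −(0.13%) + 2.652 × 0.72% = 1.779%.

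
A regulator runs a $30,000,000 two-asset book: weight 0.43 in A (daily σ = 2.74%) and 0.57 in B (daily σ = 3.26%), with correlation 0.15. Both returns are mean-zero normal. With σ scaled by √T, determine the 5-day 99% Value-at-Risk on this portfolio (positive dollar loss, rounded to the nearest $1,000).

σ_p = √(0.43²·2.74² + 0.57²·3.26² + 2·0.15·0.43·0.57·2.74·3.26) = 2.345%.
σ_{5d} = 2.345% × √5 = 5.244%.
z(99%) = 2.326.
VaR = 2.326 × 5.244% = 12.198%; on $30,000,000 that is $3,659,400.

$3,659,000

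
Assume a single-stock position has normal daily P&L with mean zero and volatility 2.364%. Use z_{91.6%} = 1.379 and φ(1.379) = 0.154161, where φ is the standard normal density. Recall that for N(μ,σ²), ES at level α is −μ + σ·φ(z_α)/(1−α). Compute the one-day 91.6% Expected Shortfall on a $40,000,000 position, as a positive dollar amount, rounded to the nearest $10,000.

Tail multiplier: φ(z)/(1−α) = 0.154161 / 0.084 = 1.835.
ES = 2.364% × 1.835 = 4.338%.
On $40,000,000: 0.04338 × $40,000,000 = $1,735,200.

$1,740,000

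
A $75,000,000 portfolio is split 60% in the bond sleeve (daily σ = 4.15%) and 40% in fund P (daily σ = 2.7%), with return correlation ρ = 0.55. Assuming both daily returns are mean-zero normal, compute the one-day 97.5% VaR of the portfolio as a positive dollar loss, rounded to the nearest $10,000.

σ_p² = 0.6²·4.15² + 0.4²·2.7² + 2·0.55·0.6·0.4·4.15·2.7 = 10.3246 (%²).
σ_p = √10.3246 = 3.213%.
At 97.5%, z = 1.960.
VaR = 1.960 × 3.213% = 6.297%; on $75,000,000 that is $4,722,750.

$4,720,000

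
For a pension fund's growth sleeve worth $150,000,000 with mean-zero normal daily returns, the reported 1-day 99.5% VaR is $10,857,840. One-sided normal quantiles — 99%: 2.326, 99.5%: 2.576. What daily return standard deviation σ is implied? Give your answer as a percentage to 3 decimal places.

VaR as a fraction: $10,857,840 / $150,000,000 = 7.239%.
σ = VaR / z = 7.239% / 2.576 = 2.810%.

2.810%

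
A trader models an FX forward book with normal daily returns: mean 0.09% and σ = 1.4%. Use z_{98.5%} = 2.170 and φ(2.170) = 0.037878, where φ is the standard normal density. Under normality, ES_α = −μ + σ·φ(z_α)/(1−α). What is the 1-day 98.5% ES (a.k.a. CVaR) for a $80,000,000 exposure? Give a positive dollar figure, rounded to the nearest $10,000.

Tail multiplier: φ(z)/(1−α) = 0.037878 / 0.015 = 2.525.
ES = −(0.09%) + 1.4% × 2.525 = 3.445%.
On $80,000,000: 0.03445 × $80,000,000 = $2,756,000.

$2,760,000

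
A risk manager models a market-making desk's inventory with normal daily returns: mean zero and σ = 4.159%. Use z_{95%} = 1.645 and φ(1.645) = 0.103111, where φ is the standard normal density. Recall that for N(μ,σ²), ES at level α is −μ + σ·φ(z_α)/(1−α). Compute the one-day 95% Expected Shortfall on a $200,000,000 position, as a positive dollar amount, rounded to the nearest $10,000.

Tail multiplier: φ(z)/(1−α) = 0.103111 / 0.05 = 2.062.
ES = 4.159% × 2.062 = 8.576%.
On $200,000,000: 0.08576 × $200,000,000 = $17,152,000.

$17,150,000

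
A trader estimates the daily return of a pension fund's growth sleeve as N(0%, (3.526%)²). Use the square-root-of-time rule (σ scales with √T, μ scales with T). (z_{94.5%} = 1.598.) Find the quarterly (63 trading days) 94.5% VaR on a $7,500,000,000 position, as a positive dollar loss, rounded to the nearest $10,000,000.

$3,350,000,000

σ_{63d} = 3.526% × √63 = 27.987%.
VaR = 1.598 × 27.987% = 44.723%.
On $7,500,000,000: 0.44723 × $7,500,000,000 = $3,354,225,000.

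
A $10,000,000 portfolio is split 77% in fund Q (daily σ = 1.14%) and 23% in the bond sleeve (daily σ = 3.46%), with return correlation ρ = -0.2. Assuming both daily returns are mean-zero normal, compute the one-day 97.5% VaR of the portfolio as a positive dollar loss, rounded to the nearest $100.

σ_p² = 0.77²·1.14² + 0.23²·3.46² + 2·-0.2·0.77·0.23·1.14·3.46 = 1.1244 (%²).
σ_p = √1.1244 = 1.060%.
At 97.5%, z = 1.960.
VaR = 1.960 × 1.060% = 2.078%; on $10,000,000 that is $207,800.

$207,800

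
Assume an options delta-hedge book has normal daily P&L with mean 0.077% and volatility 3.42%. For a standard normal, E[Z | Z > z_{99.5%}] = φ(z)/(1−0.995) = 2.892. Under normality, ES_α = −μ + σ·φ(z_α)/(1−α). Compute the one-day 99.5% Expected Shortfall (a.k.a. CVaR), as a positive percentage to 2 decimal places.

ES = −(0.077%) + 3.42% × 2.892 = 9.814%.

9.81%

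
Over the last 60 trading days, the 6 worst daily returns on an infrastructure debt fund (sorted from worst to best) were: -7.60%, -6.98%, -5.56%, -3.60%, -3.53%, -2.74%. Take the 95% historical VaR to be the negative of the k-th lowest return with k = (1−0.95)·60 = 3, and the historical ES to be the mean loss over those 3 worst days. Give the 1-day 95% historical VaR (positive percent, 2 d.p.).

k = 3; the 3rd lowest return is -5.56%, so VaR = 5.56%.

5.56%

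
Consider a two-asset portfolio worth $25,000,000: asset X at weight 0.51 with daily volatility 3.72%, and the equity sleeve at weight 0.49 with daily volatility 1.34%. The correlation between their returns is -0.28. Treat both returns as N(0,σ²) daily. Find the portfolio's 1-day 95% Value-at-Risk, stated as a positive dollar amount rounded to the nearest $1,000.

σ_p² = 0.51²·3.72² + 0.49²·1.34² + 2·-0.28·0.51·0.49·3.72·1.34 = 3.3329 (%²).
σ_p = √3.3329 = 1.826%.
At 95%, z = 1.645.
VaR = 1.645 × 1.826% = 3.004%; on $25,000,000 that is $751,000.

$751,000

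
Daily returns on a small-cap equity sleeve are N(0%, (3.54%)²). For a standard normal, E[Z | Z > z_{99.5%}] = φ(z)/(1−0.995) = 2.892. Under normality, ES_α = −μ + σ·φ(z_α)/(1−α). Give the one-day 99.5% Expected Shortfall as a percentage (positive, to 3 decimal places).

ES = 3.54% × 2.892 = 10.238%.

10.238%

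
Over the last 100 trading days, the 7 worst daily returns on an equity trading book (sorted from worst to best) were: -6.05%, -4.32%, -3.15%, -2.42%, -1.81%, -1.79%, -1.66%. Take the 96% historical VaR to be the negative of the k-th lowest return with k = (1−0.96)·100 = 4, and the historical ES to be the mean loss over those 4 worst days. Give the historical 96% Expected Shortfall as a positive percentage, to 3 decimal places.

3.985%

The 4 worst returns sum to -15.94%.
ES = −(-15.94%) / 4 = 3.985%.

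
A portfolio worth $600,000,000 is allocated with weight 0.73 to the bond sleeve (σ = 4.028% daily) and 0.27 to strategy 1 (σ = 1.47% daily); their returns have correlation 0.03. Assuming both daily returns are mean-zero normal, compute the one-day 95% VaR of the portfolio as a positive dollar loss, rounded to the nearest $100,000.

$29,400,000

σ_p² = 0.73²·4.028² + 0.27²·1.47² + 2·0.03·0.73·0.27·4.028·1.47 = 8.8737 (%²).
σ_p = √8.8737 = 2.979%.
At 95%, z = 1.645.
VaR = 1.645 × 2.979% = 4.900%; on $600,000,000 that is $29,400,000.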